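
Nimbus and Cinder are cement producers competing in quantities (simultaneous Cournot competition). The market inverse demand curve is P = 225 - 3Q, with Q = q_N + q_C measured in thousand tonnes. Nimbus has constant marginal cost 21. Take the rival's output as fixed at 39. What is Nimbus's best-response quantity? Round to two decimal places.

With the rival's output fixed at 39, Nimbus's profit is π_N = (225 - 3·39 - 3q_N)q_N - (21q_N) = (108 - 3q_N)q_N - (21q_N).
∂π_N/∂q_N = 87 - 6q_N = 0, so q_N = 29/2.

14.50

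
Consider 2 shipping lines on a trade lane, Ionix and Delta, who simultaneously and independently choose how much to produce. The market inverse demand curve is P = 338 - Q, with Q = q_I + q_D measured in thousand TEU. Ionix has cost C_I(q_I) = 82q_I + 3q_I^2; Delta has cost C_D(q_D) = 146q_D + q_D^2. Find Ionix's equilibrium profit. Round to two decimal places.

2881.27

Ionix's profit: π_I = (338 - Q)q_I - (82q_I + 3q_I²). Setting ∂π_I/∂q_I = 0: 256 - 8q_I - (q_D) = 0.
Delta's first-order condition: 192 - 4q_D - (q_I) = 0.
Rearranging gives the reaction functions q_I = (256 - q_D)/8 and q_D = (192 - q_I)/4.
Substituting one into the other gives q_I = 832/31 and q_D = 1280/31.
Price P = 338 - 68.1290 = 269.8710.
Ionix's profit: 269.8710·(832/31) - 82·(832/31) - 3(832/31)² = 2881.2653.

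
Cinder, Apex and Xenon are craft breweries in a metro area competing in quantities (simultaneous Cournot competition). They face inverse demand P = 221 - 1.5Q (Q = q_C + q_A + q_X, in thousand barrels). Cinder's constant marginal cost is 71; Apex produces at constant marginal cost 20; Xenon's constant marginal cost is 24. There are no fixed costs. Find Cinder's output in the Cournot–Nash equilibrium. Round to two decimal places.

8.67

Cinder's profit: π_C = (221 - 1.5Q)q_C - (71q_C). Setting ∂π_C/∂q_C = 0: 150 - 3q_C - (3/2)(q_A + q_X) = 0.
Apex's first-order condition: 201 - 3q_A - (3/2)(q_C + q_X) = 0.
Xenon's profit: π_X = (221 - 1.5Q)q_X - (24q_X). Setting ∂π_X/∂q_X = 0: 197 - 3q_X - (3/2)(q_C + q_A) = 0.
Summing all 3 equations gives 548 − 6Q = 0, hence Q = 274/3.
Back-substituting: q_C = (150 − 137)/(3/2) = 26/3, q_A = (201 − 137)/(3/2) = 128/3, q_X = (197 − 137)/(3/2) = 40.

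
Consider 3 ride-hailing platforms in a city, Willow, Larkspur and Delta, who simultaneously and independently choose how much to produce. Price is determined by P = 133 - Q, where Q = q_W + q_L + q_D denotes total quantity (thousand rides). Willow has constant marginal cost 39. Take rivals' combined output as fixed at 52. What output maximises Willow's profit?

With rivals' combined output fixed at 52, Willow's profit is π_W = (133 - 52 - q_W)q_W - (39q_W) = (81 - q_W)q_W - (39q_W).
∂π_W/∂q_W = 42 - 2q_W = 0, so q_W = 21.

21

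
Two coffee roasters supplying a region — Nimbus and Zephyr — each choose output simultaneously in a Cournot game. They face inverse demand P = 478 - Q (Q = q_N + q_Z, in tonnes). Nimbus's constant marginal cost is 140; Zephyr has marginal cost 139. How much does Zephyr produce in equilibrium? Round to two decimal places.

Nimbus's profit: π_N = (478 - Q)q_N - (140q_N). Setting ∂π_N/∂q_N = 0: 338 - 2q_N - (q_Z) = 0.
Zephyr's profit: π_Z = (478 - Q)q_Z - (139q_Z). Setting ∂π_Z/∂q_Z = 0: 339 - 2q_Z - (q_N) = 0.
So q_N = (338 - q_Z)/2 and q_Z = (339 - q_N)/2.
Substituting one into the other gives q_N = 337/3 and q_Z = 340/3.

113.33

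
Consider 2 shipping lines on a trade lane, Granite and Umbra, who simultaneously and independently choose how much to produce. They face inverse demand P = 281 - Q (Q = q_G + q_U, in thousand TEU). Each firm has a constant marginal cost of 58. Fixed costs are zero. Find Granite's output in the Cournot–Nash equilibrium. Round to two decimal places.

A representative firm's profit is π_i = q_i(281 - Q) - 58q_i.
Setting ∂π_i/∂q_i = 0 with rivals' quantities fixed: 223 - 2q_i - q_j = 0.
By symmetry each firm produces the same amount; substituting q_j = q_i yields q_i = 223/3.

74.33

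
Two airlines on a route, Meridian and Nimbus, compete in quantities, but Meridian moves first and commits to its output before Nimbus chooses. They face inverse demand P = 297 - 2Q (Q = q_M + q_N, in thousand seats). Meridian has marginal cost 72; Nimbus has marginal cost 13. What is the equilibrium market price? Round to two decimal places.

Solve by backward induction. Given q_M, the follower Nimbus maximises π_N = (297 - 2q_M - 2q_N)q_N - 13q_N.
∂π_N/∂q_N = 284 - 2q_M - 4q_N = 0 gives the reaction function q_N = (284 - 2q_M)/4.
Meridian substitutes q_N(q_M) into its own profit: π_M = q_M(297 - 2q_M - (284 - 2q_M)/2) - 72q_M = (155 - q_M)q_M - 72q_M.
Leader FOC: 83 - 2q_M = 0, so q_M = 83/2.
Then q_N = (284 - 2·(83/2))/4 = 201/4.
Total output Q = 367/4, so price P = 297 - 2·(367/4) = 227/2.

113.50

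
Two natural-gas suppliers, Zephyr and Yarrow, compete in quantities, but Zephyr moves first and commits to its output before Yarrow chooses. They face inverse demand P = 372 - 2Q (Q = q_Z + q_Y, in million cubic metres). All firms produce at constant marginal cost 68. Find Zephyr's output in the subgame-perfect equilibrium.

76

The follower Yarrow best-responds to any q_Z: π_Y = (372 - 2Q)q_Y - 68q_Y.
∂π_Y/∂q_Y = 304 - 2q_Z - 4q_Y = 0 gives the reaction function q_Y = (304 - 2q_Z)/4.
The leader anticipates this reaction. Substituting into P = 372 - 2Q gives P = 220 - q_Z, so π_Z = (220 - q_Z)q_Z - 68q_Z.
Maximising: ∂π_Z/∂q_Z = 152 - 2q_Z = 0, giving q_Z = 76.
Then q_Y = (304 - 2·76)/4 = 38.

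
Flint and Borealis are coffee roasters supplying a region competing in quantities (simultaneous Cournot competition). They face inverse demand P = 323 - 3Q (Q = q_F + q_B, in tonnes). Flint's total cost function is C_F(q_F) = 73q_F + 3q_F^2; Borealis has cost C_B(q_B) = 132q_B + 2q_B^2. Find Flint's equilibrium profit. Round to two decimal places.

1808.29

Flint's profit: π_F = (323 - 3Q)q_F - (73q_F + 3q_F²). Setting ∂π_F/∂q_F = 0: 250 - 12q_F - 3(q_B) = 0.
Borealis's first-order condition: 191 - 10q_B - 3(q_F) = 0.
Best responses: q_F = (250 - 3q_B)/12, q_B = (191 - 3q_F)/10.
Substituting one into the other gives q_F = 1927/111 and q_B = 514/37.
Price P = 323 - 3·31.2523 = 229.2432.
Flint's profit: 229.2432·(1927/111) - 73·(1927/111) - 3(1927/111)² = 1808.2927.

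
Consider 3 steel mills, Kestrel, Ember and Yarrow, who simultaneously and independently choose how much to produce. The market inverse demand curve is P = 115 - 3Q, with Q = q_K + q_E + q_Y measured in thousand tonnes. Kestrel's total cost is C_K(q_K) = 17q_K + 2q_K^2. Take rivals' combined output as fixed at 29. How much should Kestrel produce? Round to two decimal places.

With rivals' combined output fixed at 29, Kestrel's profit is π_K = (115 - 3·29 - 3q_K)q_K - (17q_K + 2q_K²) = (28 - 3q_K)q_K - (17q_K + 2q_K²).
∂π_K/∂q_K = 11 - 10q_K = 0, so q_K = 11/10.

1.10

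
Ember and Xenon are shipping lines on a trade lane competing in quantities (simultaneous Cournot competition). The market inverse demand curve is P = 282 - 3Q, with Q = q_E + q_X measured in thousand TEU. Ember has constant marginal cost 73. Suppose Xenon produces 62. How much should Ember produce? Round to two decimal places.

With the rival's output fixed at 62, Ember's profit is π_E = (282 - 3·62 - 3q_E)q_E - (73q_E) = (96 - 3q_E)q_E - (73q_E).
∂π_E/∂q_E = 23 - 6q_E = 0, so q_E = 23/6.

3.83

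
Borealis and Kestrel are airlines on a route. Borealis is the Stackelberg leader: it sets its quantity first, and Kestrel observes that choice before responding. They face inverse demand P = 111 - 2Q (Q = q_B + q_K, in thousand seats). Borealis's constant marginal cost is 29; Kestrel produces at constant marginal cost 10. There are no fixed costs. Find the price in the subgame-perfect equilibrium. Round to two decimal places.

The follower Kestrel best-responds to any q_B: π_K = (111 - 2Q)q_K - 10q_K.
∂π_K/∂q_K = 101 - 2q_B - 4q_K = 0 gives the reaction function q_K = (101 - 2q_B)/4.
The leader anticipates this reaction. Substituting into P = 111 - 2Q gives P = 121/2 - q_B, so π_B = (121/2 - q_B)q_B - 29q_B.
Maximising: ∂π_B/∂q_B = 63/2 - 2q_B = 0, giving q_B = 63/4.
Then q_K = (101 - 2·(63/4))/4 = 139/8.
Total output Q = 265/8, so price P = 111 - 2·(265/8) = 179/4.

44.75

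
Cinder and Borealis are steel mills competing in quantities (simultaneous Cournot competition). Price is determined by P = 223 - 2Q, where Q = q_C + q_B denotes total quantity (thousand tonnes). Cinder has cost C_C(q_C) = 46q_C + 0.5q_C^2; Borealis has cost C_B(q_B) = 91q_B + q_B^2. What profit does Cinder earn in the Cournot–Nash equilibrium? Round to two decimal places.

Cinder's profit: π_C = (223 - 2Q)q_C - (46q_C + (1/2)q_C²). Setting ∂π_C/∂q_C = 0: 177 - 5q_C - 2(q_B) = 0.
Borealis's first-order condition: 132 - 6q_B - 2(q_C) = 0.
Rearranging gives the reaction functions q_C = (177 - 2q_B)/5 and q_B = (132 - 2q_C)/6.
Substituting one into the other gives q_C = 399/13 and q_B = 153/13.
Price P = 223 - 2·(552/13) = 1795/13.
Cinder's profit: (1795/13)·(399/13) - 46·(399/13) - (1/2)(399/13)² = 2355.0444.

2355.04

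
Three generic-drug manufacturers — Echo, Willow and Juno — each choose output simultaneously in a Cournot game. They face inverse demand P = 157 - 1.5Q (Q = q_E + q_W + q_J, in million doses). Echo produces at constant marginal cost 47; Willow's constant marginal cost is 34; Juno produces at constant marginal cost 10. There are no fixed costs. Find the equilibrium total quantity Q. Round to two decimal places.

Echo's profit: π_E = (157 - 1.5Q)q_E - (47q_E). Setting ∂π_E/∂q_E = 0: 110 - 3q_E - (3/2)(q_W + q_J) = 0.
Willow's profit: π_W = (157 - 1.5Q)q_W - (34q_W). Setting ∂π_W/∂q_W = 0: 123 - 3q_W - (3/2)(q_E + q_J) = 0.
Juno's profit: π_J = (157 - 1.5Q)q_J - (10q_J). Setting ∂π_J/∂q_J = 0: 147 - 3q_J - (3/2)(q_E + q_W) = 0.
Adding the 3 first-order conditions: 380 − 6Q = 0, so Q = 190/3.
Back-substituting: q_E = (110 − 95)/(3/2) = 10, q_W = (123 − 95)/(3/2) = 56/3, q_J = (147 − 95)/(3/2) = 104/3.
Total output Q = 10 + 56/3 + 104/3 = 190/3.

63.33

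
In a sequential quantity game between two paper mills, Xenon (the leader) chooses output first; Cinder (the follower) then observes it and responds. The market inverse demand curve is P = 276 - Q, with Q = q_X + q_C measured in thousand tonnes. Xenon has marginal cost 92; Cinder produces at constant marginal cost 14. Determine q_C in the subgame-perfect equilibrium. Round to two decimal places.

104.50

The follower Cinder best-responds to any q_X: π_C = (276 - Q)q_C - 14q_C.
Follower FOC: 262 - q_X - 2q_C = 0, so q_C(q_X) = (262 - q_X)/2.
The leader anticipates this reaction. Substituting into P = 276 - Q gives P = 145 - (1/2)q_X, so π_X = (145 - (1/2)q_X)q_X - 92q_X.
The leader's first-order condition 53 - q_X = 0 yields q_X = 53.
Then q_C = (262 - 53)/2 = 209/2.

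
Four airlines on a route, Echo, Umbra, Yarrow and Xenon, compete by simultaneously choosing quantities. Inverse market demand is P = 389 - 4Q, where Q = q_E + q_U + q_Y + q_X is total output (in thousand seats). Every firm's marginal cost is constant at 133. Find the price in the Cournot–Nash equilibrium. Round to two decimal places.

Each firm earns π_i = (389 - 4Q)q_i - 133q_i.
Setting ∂π_i/∂q_i = 0 with rivals' quantities fixed: 256 - 8q_i - 4·Σ_{j≠i} q_j = 0.
With identical firms every q_j equals q_i, so Σ_{j≠i} q_j = 3q_i and 256 = 20q_i, giving q_i = 64/5.
Total output Q = 256/5, so price P = 389 - 4·(256/5) = 921/5.

184.20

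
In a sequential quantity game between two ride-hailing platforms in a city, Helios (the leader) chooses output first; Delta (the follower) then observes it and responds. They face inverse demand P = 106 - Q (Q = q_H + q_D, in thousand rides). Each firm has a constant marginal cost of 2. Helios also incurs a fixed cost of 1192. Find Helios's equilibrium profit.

160

The follower Delta best-responds to any q_H: π_D = (106 - Q)q_D - 2q_D.
Follower FOC: 104 - q_H - 2q_D = 0, so q_D(q_H) = (104 - q_H)/2.
The leader anticipates this reaction. Substituting into P = 106 - Q gives P = 54 - (1/2)q_H, so π_H = (54 - (1/2)q_H)q_H - 2q_H.
Leader FOC: 52 - q_H = 0, so q_H = 52.
Then q_D = (104 - 52)/2 = 26.
Price P = 106 - 78 = 28.
Helios's profit: (28 - 2)·52 - 1192 = 160.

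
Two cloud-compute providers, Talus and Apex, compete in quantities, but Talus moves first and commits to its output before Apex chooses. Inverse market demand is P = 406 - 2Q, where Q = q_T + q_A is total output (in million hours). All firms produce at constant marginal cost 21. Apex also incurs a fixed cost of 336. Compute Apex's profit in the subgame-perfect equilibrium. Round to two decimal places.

4296.03

Solve by backward induction. Given q_T, the follower Apex maximises π_A = (406 - 2q_T - 2q_A)q_A - 21q_A.
∂π_A/∂q_A = 385 - 2q_T - 4q_A = 0 gives the reaction function q_A = (385 - 2q_T)/4.
The leader anticipates this reaction. Substituting into P = 406 - 2Q gives P = 427/2 - q_T, so π_T = (427/2 - q_T)q_T - 21q_T.
Maximising: ∂π_T/∂q_T = 385/2 - 2q_T = 0, giving q_T = 385/4.
Then q_A = (385 - 2·(385/4))/4 = 385/8.
Price P = 406 - 2·(1155/8) = 469/4.
Apex's profit: (469/4 - 21)·(385/8) - 336 = 4296.0313.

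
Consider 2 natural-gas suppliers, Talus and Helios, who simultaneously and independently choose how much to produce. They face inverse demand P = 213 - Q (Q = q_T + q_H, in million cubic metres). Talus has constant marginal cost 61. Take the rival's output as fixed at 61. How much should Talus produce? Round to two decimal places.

With the rival's output fixed at 61, Talus's profit is π_T = (213 - 61 - q_T)q_T - (61q_T) = (152 - q_T)q_T - (61q_T).
∂π_T/∂q_T = 91 - 2q_T = 0, so q_T = 91/2.

45.50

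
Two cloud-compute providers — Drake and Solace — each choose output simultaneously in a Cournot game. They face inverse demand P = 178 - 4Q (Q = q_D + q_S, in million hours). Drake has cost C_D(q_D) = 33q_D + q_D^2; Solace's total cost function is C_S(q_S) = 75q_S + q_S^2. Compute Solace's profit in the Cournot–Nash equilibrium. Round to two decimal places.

Drake's profit: π_D = (178 - 4Q)q_D - (33q_D + q_D²). Setting ∂π_D/∂q_D = 0: 145 - 10q_D - 4(q_S) = 0.
Solace's profit: π_S = (178 - 4Q)q_S - (75q_S + q_S²). Setting ∂π_S/∂q_S = 0: 103 - 10q_S - 4(q_D) = 0.
So q_D = (145 - 4q_S)/10 and q_S = (103 - 4q_D)/10.
Substituting one into the other gives q_D = 173/14 and q_S = 75/14.
Price P = 178 - 4·(124/7) = 750/7.
Solace's profit: (750/7)·(75/14) - 75·(75/14) - (75/14)² = 143.4949.

143.49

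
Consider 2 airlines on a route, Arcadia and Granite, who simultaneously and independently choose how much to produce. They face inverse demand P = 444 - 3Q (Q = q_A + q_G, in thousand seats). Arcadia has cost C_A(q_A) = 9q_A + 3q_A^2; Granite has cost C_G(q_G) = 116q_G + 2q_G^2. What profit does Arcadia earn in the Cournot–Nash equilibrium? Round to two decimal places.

Arcadia's profit: π_A = (444 - 3Q)q_A - (9q_A + 3q_A²). Setting ∂π_A/∂q_A = 0: 435 - 12q_A - 3(q_G) = 0.
Granite's first-order condition: 328 - 10q_G - 3(q_A) = 0.
So q_A = (435 - 3q_G)/12 and q_G = (328 - 3q_A)/10.
Substituting one into the other gives q_A = 1122/37 and q_G = 877/37.
Price P = 444 - 3·(1999/37) = 281.9189.
Arcadia's profit: 281.9189·(1122/37) - 9·(1122/37) - 3(1122/37)² = 5517.3879.

5517.39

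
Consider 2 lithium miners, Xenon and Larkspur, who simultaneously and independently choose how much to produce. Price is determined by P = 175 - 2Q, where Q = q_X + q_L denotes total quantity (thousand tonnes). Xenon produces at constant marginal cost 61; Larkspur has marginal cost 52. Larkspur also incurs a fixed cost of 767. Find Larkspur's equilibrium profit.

201

Xenon's profit: π_X = (175 - 2Q)q_X - (61q_X). Setting ∂π_X/∂q_X = 0: 114 - 4q_X - 2(q_L) = 0.
Larkspur's first-order condition: 123 - 4q_L - 2(q_X) = 0.
So q_X = (114 - 2q_L)/4 and q_L = (123 - 2q_X)/4.
Solving the pair: q_X = 35/2, q_L = 22.
Price P = 175 - 2·(79/2) = 96.
Larkspur's profit: (96 - 52)·22 - 767 = 201.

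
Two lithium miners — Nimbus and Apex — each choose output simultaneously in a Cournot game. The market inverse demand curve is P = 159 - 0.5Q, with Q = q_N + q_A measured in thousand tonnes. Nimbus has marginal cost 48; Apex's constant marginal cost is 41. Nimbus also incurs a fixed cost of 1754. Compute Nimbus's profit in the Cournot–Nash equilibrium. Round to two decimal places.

Nimbus's profit: π_N = (159 - 0.5Q)q_N - (48q_N). Setting ∂π_N/∂q_N = 0: 111 - q_N - (1/2)(q_A) = 0.
Apex's first-order condition: 118 - q_A - (1/2)(q_N) = 0.
Rearranging gives the reaction functions q_N = (111 - (1/2)q_A) and q_A = (118 - (1/2)q_N).
Solving the pair: q_N = 208/3, q_A = 250/3.
Price P = 159 - (1/2)·(458/3) = 248/3.
Nimbus's profit: (248/3 - 48)·(208/3) - 1754 = 649.5556.

649.56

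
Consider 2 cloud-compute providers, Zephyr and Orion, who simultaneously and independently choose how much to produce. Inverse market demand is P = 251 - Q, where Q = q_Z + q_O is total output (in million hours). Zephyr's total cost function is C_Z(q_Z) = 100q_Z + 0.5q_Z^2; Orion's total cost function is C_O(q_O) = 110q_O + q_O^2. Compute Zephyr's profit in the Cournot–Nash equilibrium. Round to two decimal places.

2657.47

Zephyr's profit: π_Z = (251 - Q)q_Z - (100q_Z + (1/2)q_Z²). Setting ∂π_Z/∂q_Z = 0: 151 - 3q_Z - (q_O) = 0.
Orion's first-order condition: 141 - 4q_O - (q_Z) = 0.
Best responses: q_Z = (151 - q_O)/3, q_O = (141 - q_Z)/4.
Substituting one into the other gives q_Z = 463/11 and q_O = 272/11.
Price P = 251 - 735/11 = 184.1818.
Zephyr's profit: 184.1818·(463/11) - 100·(463/11) - (1/2)(463/11)² = 2657.4669.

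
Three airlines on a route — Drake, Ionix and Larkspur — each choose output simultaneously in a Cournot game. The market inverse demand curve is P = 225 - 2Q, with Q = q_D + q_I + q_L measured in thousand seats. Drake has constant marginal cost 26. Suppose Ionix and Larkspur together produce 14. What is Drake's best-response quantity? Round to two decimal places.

42.75

With rivals' combined output fixed at 14, Drake's profit is π_D = (225 - 2·14 - 2q_D)q_D - (26q_D) = (197 - 2q_D)q_D - (26q_D).
∂π_D/∂q_D = 171 - 4q_D = 0, so q_D = 171/4.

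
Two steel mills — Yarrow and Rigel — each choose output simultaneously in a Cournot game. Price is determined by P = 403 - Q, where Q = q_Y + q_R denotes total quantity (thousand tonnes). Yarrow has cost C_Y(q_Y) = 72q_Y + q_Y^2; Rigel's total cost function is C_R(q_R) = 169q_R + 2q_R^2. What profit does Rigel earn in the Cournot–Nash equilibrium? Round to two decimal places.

2075.76

Yarrow's profit: π_Y = (403 - Q)q_Y - (72q_Y + q_Y²). Setting ∂π_Y/∂q_Y = 0: 331 - 4q_Y - (q_R) = 0.
Rigel's profit: π_R = (403 - Q)q_R - (169q_R + 2q_R²). Setting ∂π_R/∂q_R = 0: 234 - 6q_R - (q_Y) = 0.
So q_Y = (331 - q_R)/4 and q_R = (234 - q_Y)/6.
Substituting one into the other gives q_Y = 1752/23 and q_R = 605/23.
Price P = 403 - 102.4783 = 300.5217.
Rigel's profit: 300.5217·(605/23) - 169·(605/23) - 2(605/23)² = 2075.7561.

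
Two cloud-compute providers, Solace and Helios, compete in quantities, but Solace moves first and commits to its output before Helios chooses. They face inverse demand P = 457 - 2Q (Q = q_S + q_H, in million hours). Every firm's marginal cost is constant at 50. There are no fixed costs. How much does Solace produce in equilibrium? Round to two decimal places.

101.75

Solve by backward induction. Given q_S, the follower Helios maximises π_H = (457 - 2q_S - 2q_H)q_H - 50q_H.
Follower FOC: 407 - 2q_S - 4q_H = 0, so q_H(q_S) = (407 - 2q_S)/4.
Solace substitutes q_H(q_S) into its own profit: π_S = q_S(457 - 2q_S - (407 - 2q_S)/2) - 50q_S = (507/2 - q_S)q_S - 50q_S.
The leader's first-order condition 407/2 - 2q_S = 0 yields q_S = 407/4.
Then q_H = (407 - 2·(407/4))/4 = 407/8.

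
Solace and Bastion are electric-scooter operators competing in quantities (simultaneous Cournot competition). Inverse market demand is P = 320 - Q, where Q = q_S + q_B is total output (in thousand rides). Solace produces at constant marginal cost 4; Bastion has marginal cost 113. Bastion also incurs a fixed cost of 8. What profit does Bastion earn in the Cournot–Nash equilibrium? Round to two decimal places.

1059.11

Solace's profit: π_S = (320 - Q)q_S - (4q_S). Setting ∂π_S/∂q_S = 0: 316 - 2q_S - (q_B) = 0.
Bastion's profit: π_B = (320 - Q)q_B - (113q_B). Setting ∂π_B/∂q_B = 0: 207 - 2q_B - (q_S) = 0.
Best responses: q_S = (316 - q_B)/2, q_B = (207 - q_S)/2.
Substituting one into the other gives q_S = 425/3 and q_B = 98/3.
Price P = 320 - 523/3 = 437/3.
Bastion's profit: (437/3 - 113)·(98/3) - 8 = 1059.1111.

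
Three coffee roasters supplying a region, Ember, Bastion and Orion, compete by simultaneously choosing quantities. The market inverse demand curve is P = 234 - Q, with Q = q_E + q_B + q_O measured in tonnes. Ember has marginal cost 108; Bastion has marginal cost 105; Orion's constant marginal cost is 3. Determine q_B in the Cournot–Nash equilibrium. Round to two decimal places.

Ember's profit: π_E = (234 - Q)q_E - (108q_E). Setting ∂π_E/∂q_E = 0: 126 - 2q_E - (q_B + q_O) = 0.
Bastion's profit: π_B = (234 - Q)q_B - (105q_B). Setting ∂π_B/∂q_B = 0: 129 - 2q_B - (q_E + q_O) = 0.
Orion's profit: π_O = (234 - Q)q_O - (3q_O). Setting ∂π_O/∂q_O = 0: 231 - 2q_O - (q_E + q_B) = 0.
Summing all 3 equations gives 486 − 4Q = 0, hence Q = 243/2.
Back-substituting: q_E = (126 − 243/2) = 9/2, q_B = (129 − 243/2) = 15/2, q_O = (231 − 243/2) = 219/2.

7.50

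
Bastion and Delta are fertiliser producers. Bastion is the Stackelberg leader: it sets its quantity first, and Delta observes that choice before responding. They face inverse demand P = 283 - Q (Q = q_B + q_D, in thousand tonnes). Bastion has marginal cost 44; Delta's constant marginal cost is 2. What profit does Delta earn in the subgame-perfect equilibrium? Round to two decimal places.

Solve by backward induction. Given q_B, the follower Delta maximises π_D = (283 - q_B - q_D)q_D - 2q_D.
Setting the follower's marginal profit to zero, 281 - q_B - 2q_D = 0, i.e. q_D = (281 - q_B)/2.
The leader anticipates this reaction. Substituting into P = 283 - Q gives P = 285/2 - (1/2)q_B, so π_B = (285/2 - (1/2)q_B)q_B - 44q_B.
Maximising: ∂π_B/∂q_B = 197/2 - q_B = 0, giving q_B = 197/2.
Then q_D = (281 - 197/2)/2 = 365/4.
Price P = 283 - 759/4 = 373/4.
Delta's profit: (373/4 - 2)·(365/4) = 8326.5625.

8326.56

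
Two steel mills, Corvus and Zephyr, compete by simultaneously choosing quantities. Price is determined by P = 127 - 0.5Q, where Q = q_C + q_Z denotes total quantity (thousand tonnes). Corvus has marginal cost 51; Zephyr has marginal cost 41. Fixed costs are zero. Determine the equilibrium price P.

73

Corvus's profit: π_C = (127 - 0.5Q)q_C - (51q_C). Setting ∂π_C/∂q_C = 0: 76 - q_C - (1/2)(q_Z) = 0.
Zephyr's profit: π_Z = (127 - 0.5Q)q_Z - (41q_Z). Setting ∂π_Z/∂q_Z = 0: 86 - q_Z - (1/2)(q_C) = 0.
So q_C = (76 - (1/2)q_Z) and q_Z = (86 - (1/2)q_C).
Substituting one into the other gives q_C = 44 and q_Z = 64.
Total output Q = 108, so price P = 127 - (1/2)·108 = 73.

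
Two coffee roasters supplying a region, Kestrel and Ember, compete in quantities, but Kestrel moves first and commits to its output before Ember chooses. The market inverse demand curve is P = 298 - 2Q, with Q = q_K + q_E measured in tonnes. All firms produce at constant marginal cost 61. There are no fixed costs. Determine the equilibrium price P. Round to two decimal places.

120.25

The follower Ember best-responds to any q_K: π_E = (298 - 2Q)q_E - 61q_E.
Follower FOC: 237 - 2q_K - 4q_E = 0, so q_E(q_K) = (237 - 2q_K)/4.
The leader anticipates this reaction. Substituting into P = 298 - 2Q gives P = 359/2 - q_K, so π_K = (359/2 - q_K)q_K - 61q_K.
Maximising: ∂π_K/∂q_K = 237/2 - 2q_K = 0, giving q_K = 237/4.
Then q_E = (237 - 2·(237/4))/4 = 237/8.
Total output Q = 711/8, so price P = 298 - 2·(711/8) = 481/4.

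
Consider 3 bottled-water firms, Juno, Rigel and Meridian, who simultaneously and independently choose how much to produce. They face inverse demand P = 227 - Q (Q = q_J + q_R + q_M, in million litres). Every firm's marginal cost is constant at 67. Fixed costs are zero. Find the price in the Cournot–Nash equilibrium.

107

A representative firm's profit is π_i = q_i(227 - Q) - 67q_i.
Setting ∂π_i/∂q_i = 0 with rivals' quantities fixed: 160 - 2q_i - Σ_{j≠i} q_j = 0.
With identical firms every q_j equals q_i, so Σ_{j≠i} q_j = 2q_i and 160 = 4q_i, giving q_i = 40.
Total output Q = 120, so price P = 227 - 120 = 107.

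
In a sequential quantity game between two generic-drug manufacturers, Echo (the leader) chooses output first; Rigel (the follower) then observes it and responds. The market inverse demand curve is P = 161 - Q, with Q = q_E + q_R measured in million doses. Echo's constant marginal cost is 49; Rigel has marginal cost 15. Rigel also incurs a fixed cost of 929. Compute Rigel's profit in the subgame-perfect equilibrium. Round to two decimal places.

Solve by backward induction. Given q_E, the follower Rigel maximises π_R = (161 - q_E - q_R)q_R - 15q_R.
∂π_R/∂q_R = 146 - q_E - 2q_R = 0 gives the reaction function q_R = (146 - q_E)/2.
The leader anticipates this reaction. Substituting into P = 161 - Q gives P = 88 - (1/2)q_E, so π_E = (88 - (1/2)q_E)q_E - 49q_E.
The leader's first-order condition 39 - q_E = 0 yields q_E = 39.
Then q_R = (146 - 39)/2 = 107/2.
Price P = 161 - 185/2 = 137/2.
Rigel's profit: (137/2 - 15)·(107/2) - 929 = 1933.2500.

1933.25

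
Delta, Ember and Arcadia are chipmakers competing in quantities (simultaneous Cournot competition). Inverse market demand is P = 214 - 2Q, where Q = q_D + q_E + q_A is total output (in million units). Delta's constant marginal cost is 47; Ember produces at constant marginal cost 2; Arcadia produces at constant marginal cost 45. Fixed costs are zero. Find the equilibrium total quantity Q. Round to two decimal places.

68.50

Delta's profit: π_D = (214 - 2Q)q_D - (47q_D). Setting ∂π_D/∂q_D = 0: 167 - 4q_D - 2(q_E + q_A) = 0.
Ember's profit: π_E = (214 - 2Q)q_E - (2q_E). Setting ∂π_E/∂q_E = 0: 212 - 4q_E - 2(q_D + q_A) = 0.
Arcadia's profit: π_A = (214 - 2Q)q_A - (45q_A). Setting ∂π_A/∂q_A = 0: 169 - 4q_A - 2(q_D + q_E) = 0.
Adding the 3 conditions: 548 − 4Q − 4Q = 0, i.e. Q = 137/2.
Back-substituting: q_D = (167 − 137)/2 = 15, q_E = (212 − 137)/2 = 75/2, q_A = (169 − 137)/2 = 16.
Total output Q = 15 + 75/2 + 16 = 137/2.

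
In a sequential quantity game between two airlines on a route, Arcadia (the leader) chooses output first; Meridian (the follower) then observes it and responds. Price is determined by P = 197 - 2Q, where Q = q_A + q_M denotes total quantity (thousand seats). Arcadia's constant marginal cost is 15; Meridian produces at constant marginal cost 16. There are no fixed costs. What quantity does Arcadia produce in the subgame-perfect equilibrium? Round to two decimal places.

Solve by backward induction. Given q_A, the follower Meridian maximises π_M = (197 - 2q_A - 2q_M)q_M - 16q_M.
∂π_M/∂q_M = 181 - 2q_A - 4q_M = 0 gives the reaction function q_M = (181 - 2q_A)/4.
The leader anticipates this reaction. Substituting into P = 197 - 2Q gives P = 213/2 - q_A, so π_A = (213/2 - q_A)q_A - 15q_A.
The leader's first-order condition 183/2 - 2q_A = 0 yields q_A = 183/4.
Then q_M = (181 - 2·(183/4))/4 = 179/8.

45.75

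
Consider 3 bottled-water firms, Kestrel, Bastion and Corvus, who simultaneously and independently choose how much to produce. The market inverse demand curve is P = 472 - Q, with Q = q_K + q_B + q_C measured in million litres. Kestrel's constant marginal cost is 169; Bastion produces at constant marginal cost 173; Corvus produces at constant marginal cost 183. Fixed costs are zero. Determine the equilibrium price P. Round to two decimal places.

249.25

Kestrel's profit: π_K = (472 - Q)q_K - (169q_K). Setting ∂π_K/∂q_K = 0: 303 - 2q_K - (q_B + q_C) = 0.
Bastion's profit: π_B = (472 - Q)q_B - (173q_B). Setting ∂π_B/∂q_B = 0: 299 - 2q_B - (q_K + q_C) = 0.
Corvus's first-order condition: 289 - 2q_C - (q_K + q_B) = 0.
Summing all 3 equations gives 891 − 4Q = 0, hence Q = 891/4.
Back-substituting: q_K = (303 − 891/4) = 321/4, q_B = (299 − 891/4) = 305/4, q_C = (289 − 891/4) = 265/4.
Total output Q = 891/4, so price P = 472 - 891/4 = 997/4.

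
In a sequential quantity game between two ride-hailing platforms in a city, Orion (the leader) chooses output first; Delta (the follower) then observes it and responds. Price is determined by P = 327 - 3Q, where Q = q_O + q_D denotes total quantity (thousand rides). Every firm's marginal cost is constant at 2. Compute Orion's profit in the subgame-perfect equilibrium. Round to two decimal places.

4401.04

The follower Delta best-responds to any q_O: π_D = (327 - 3Q)q_D - 2q_D.
Setting the follower's marginal profit to zero, 325 - 3q_O - 6q_D = 0, i.e. q_D = (325 - 3q_O)/6.
Orion substitutes q_D(q_O) into its own profit: π_O = q_O(327 - 3q_O - (325 - 3q_O)/2) - 2q_O = (329/2 - (3/2)q_O)q_O - 2q_O.
Leader FOC: 325/2 - 3q_O = 0, so q_O = 325/6.
Then q_D = (325 - 3·(325/6))/6 = 325/12.
Price P = 327 - 3·(325/4) = 333/4.
Orion's profit: (333/4 - 2)·(325/6) = 4401.0417.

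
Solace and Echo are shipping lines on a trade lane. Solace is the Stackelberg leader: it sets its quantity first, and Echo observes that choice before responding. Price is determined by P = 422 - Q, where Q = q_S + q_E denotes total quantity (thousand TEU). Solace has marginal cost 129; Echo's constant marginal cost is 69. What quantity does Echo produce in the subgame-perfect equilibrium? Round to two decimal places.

118.25

Solve by backward induction. Given q_S, the follower Echo maximises π_E = (422 - q_S - q_E)q_E - 69q_E.
Setting the follower's marginal profit to zero, 353 - q_S - 2q_E = 0, i.e. q_E = (353 - q_S)/2.
The leader anticipates this reaction. Substituting into P = 422 - Q gives P = 491/2 - (1/2)q_S, so π_S = (491/2 - (1/2)q_S)q_S - 129q_S.
The leader's first-order condition 233/2 - q_S = 0 yields q_S = 233/2.
Then q_E = (353 - 233/2)/2 = 473/4.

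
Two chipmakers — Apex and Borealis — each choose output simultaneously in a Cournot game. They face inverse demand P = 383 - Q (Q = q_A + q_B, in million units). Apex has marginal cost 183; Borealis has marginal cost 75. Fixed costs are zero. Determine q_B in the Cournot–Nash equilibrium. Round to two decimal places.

138.67

Apex's profit: π_A = (383 - Q)q_A - (183q_A). Setting ∂π_A/∂q_A = 0: 200 - 2q_A - (q_B) = 0.
Borealis's first-order condition: 308 - 2q_B - (q_A) = 0.
Best responses: q_A = (200 - q_B)/2, q_B = (308 - q_A)/2.
Solving the pair: q_A = 92/3, q_B = 416/3.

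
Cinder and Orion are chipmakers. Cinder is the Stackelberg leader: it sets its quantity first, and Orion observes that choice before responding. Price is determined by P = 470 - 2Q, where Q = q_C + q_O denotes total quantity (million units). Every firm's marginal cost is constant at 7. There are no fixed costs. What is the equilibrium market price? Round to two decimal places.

122.75

The follower Orion best-responds to any q_C: π_O = (470 - 2Q)q_O - 7q_O.
Follower FOC: 463 - 2q_C - 4q_O = 0, so q_O(q_C) = (463 - 2q_C)/4.
The leader anticipates this reaction. Substituting into P = 470 - 2Q gives P = 477/2 - q_C, so π_C = (477/2 - q_C)q_C - 7q_C.
The leader's first-order condition 463/2 - 2q_C = 0 yields q_C = 463/4.
Then q_O = (463 - 2·(463/4))/4 = 463/8.
Total output Q = 1389/8, so price P = 470 - 2·(1389/8) = 491/4.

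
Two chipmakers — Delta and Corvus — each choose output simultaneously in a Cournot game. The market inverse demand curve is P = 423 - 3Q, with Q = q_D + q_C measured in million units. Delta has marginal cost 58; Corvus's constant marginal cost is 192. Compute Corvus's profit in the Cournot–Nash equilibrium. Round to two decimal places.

Delta's profit: π_D = (423 - 3Q)q_D - (58q_D). Setting ∂π_D/∂q_D = 0: 365 - 6q_D - 3(q_C) = 0.
Corvus's first-order condition: 231 - 6q_C - 3(q_D) = 0.
Rearranging gives the reaction functions q_D = (365 - 3q_C)/6 and q_C = (231 - 3q_D)/6.
Substituting one into the other gives q_D = 499/9 and q_C = 97/9.
Price P = 423 - 3·(596/9) = 673/3.
Corvus's profit: (673/3 - 192)·(97/9) = 348.4815.

348.48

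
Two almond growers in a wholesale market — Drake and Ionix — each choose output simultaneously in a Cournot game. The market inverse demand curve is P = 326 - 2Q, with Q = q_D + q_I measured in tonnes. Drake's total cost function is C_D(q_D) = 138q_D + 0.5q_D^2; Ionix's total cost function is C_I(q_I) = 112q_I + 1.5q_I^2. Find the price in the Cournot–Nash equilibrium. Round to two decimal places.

223.94

Drake's profit: π_D = (326 - 2Q)q_D - (138q_D + (1/2)q_D²). Setting ∂π_D/∂q_D = 0: 188 - 5q_D - 2(q_I) = 0.
Ionix's profit: π_I = (326 - 2Q)q_I - (112q_I + (3/2)q_I²). Setting ∂π_I/∂q_I = 0: 214 - 7q_I - 2(q_D) = 0.
So q_D = (188 - 2q_I)/5 and q_I = (214 - 2q_D)/7.
Solving the pair: q_D = 888/31, q_I = 694/31.
Total output Q = 1582/31, so price P = 326 - 2·(1582/31) = 223.9355.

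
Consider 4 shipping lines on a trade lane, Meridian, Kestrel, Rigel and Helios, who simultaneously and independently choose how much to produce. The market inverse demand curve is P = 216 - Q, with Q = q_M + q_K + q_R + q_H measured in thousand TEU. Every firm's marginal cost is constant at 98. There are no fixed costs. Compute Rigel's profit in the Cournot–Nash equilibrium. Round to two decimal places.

556.96

Each firm earns π_i = (216 - Q)q_i - 98q_i.
First-order condition (treating rivals' output as given): 118 - 2q_i - Σ_{j≠i} q_j = 0.
By symmetry each firm produces the same amount; substituting Σ_{j≠i} q_j = 3q_i yields q_i = 118/5.
Price P = 216 - 472/5 = 608/5.
Rigel's profit: (608/5 - 98)·(118/5) = 556.9600.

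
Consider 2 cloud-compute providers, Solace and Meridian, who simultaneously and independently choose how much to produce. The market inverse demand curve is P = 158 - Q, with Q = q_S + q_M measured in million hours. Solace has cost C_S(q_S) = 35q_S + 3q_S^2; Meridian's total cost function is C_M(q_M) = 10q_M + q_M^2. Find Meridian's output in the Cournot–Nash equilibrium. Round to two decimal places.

Solace's profit: π_S = (158 - Q)q_S - (35q_S + 3q_S²). Setting ∂π_S/∂q_S = 0: 123 - 8q_S - (q_M) = 0.
Meridian's first-order condition: 148 - 4q_M - (q_S) = 0.
So q_S = (123 - q_M)/8 and q_M = (148 - q_S)/4.
Substituting one into the other gives q_S = 344/31 and q_M = 1061/31.

34.23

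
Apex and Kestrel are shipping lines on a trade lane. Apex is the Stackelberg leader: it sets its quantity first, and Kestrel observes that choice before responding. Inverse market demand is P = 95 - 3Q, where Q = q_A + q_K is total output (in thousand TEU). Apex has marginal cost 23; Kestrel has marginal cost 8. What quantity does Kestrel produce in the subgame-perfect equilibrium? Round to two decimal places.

The follower Kestrel best-responds to any q_A: π_K = (95 - 3Q)q_K - 8q_K.
Setting the follower's marginal profit to zero, 87 - 3q_A - 6q_K = 0, i.e. q_K = (87 - 3q_A)/6.
The leader anticipates this reaction. Substituting into P = 95 - 3Q gives P = 103/2 - (3/2)q_A, so π_A = (103/2 - (3/2)q_A)q_A - 23q_A.
Maximising: ∂π_A/∂q_A = 57/2 - 3q_A = 0, giving q_A = 19/2.
Then q_K = (87 - 3·(19/2))/6 = 39/4.

9.75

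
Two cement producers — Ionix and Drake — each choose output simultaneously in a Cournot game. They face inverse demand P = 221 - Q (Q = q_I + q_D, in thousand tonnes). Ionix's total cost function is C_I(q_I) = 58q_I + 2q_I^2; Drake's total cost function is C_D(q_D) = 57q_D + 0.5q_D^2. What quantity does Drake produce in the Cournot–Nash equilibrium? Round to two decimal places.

48.29

Ionix's profit: π_I = (221 - Q)q_I - (58q_I + 2q_I²). Setting ∂π_I/∂q_I = 0: 163 - 6q_I - (q_D) = 0.
Drake's profit: π_D = (221 - Q)q_D - (57q_D + (1/2)q_D²). Setting ∂π_D/∂q_D = 0: 164 - 3q_D - (q_I) = 0.
Best responses: q_I = (163 - q_D)/6, q_D = (164 - q_I)/3.
Solving the pair: q_I = 325/17, q_D = 821/17.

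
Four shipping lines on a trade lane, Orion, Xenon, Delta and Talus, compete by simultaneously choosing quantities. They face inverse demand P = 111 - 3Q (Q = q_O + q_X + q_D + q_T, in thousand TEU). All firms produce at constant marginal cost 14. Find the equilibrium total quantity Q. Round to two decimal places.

A representative firm's profit is π_i = q_i(111 - 3Q) - 14q_i.
First-order condition (treating rivals' output as given): 97 - 6q_i - 3·Σ_{j≠i} q_j = 0.
By symmetry each firm produces the same amount; substituting Σ_{j≠i} q_j = 3q_i yields q_i = 97/15.
Total output Q = 97/15 + 97/15 + 97/15 + 97/15 = 388/15.

25.87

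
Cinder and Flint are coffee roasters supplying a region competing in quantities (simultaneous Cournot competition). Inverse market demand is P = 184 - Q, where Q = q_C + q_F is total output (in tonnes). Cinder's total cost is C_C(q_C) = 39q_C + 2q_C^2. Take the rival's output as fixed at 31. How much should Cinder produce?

With the rival's output fixed at 31, Cinder's profit is π_C = (184 - 31 - q_C)q_C - (39q_C + 2q_C²) = (153 - q_C)q_C - (39q_C + 2q_C²).
∂π_C/∂q_C = 114 - 6q_C = 0, so q_C = 19.

19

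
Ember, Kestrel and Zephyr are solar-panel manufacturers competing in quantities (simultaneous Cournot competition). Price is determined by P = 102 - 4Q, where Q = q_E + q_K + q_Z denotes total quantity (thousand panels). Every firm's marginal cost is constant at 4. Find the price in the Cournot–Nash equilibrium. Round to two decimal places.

A representative firm's profit is π_i = q_i(102 - 4Q) - 4q_i.
First-order condition (treating rivals' output as given): 98 - 8q_i - 4·Σ_{j≠i} q_j = 0.
With identical firms every q_j equals q_i, so Σ_{j≠i} q_j = 2q_i and 98 = 16q_i, giving q_i = 49/8.
Total output Q = 147/8, so price P = 102 - 4·(147/8) = 57/2.

28.50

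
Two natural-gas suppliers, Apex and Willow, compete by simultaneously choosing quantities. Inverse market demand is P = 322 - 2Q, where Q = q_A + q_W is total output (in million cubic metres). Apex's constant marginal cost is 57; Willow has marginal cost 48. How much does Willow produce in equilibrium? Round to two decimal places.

47.17

Apex's profit: π_A = (322 - 2Q)q_A - (57q_A). Setting ∂π_A/∂q_A = 0: 265 - 4q_A - 2(q_W) = 0.
Willow's first-order condition: 274 - 4q_W - 2(q_A) = 0.
Best responses: q_A = (265 - 2q_W)/4, q_W = (274 - 2q_A)/4.
Substituting one into the other gives q_A = 128/3 and q_W = 283/6.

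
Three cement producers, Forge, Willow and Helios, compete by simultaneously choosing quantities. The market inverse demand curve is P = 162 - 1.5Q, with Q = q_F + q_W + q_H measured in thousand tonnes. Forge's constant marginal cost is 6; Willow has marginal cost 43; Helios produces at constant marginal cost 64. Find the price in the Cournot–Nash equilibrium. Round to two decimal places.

68.75

Forge's profit: π_F = (162 - 1.5Q)q_F - (6q_F). Setting ∂π_F/∂q_F = 0: 156 - 3q_F - (3/2)(q_W + q_H) = 0.
Willow's profit: π_W = (162 - 1.5Q)q_W - (43q_W). Setting ∂π_W/∂q_W = 0: 119 - 3q_W - (3/2)(q_F + q_H) = 0.
Helios's first-order condition: 98 - 3q_H - (3/2)(q_F + q_W) = 0.
Adding the 3 conditions: 373 − 3Q − 3Q = 0, i.e. Q = 373/6.
Back-substituting: q_F = (156 − 373/4)/(3/2) = 251/6, q_W = (119 − 373/4)/(3/2) = 103/6, q_H = (98 − 373/4)/(3/2) = 19/6.
Total output Q = 373/6, so price P = 162 - (3/2)·(373/6) = 275/4.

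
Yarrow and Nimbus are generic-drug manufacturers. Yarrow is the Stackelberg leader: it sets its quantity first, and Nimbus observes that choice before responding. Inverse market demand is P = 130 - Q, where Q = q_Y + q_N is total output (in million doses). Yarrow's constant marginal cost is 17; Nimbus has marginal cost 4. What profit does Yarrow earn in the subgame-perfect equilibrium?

Solve by backward induction. Given q_Y, the follower Nimbus maximises π_N = (130 - q_Y - q_N)q_N - 4q_N.
Follower FOC: 126 - q_Y - 2q_N = 0, so q_N(q_Y) = (126 - q_Y)/2.
The leader anticipates this reaction. Substituting into P = 130 - Q gives P = 67 - (1/2)q_Y, so π_Y = (67 - (1/2)q_Y)q_Y - 17q_Y.
The leader's first-order condition 50 - q_Y = 0 yields q_Y = 50.
Then q_N = (126 - 50)/2 = 38.
Price P = 130 - 88 = 42.
Yarrow's profit: (42 - 17)·50 = 1250.

1250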